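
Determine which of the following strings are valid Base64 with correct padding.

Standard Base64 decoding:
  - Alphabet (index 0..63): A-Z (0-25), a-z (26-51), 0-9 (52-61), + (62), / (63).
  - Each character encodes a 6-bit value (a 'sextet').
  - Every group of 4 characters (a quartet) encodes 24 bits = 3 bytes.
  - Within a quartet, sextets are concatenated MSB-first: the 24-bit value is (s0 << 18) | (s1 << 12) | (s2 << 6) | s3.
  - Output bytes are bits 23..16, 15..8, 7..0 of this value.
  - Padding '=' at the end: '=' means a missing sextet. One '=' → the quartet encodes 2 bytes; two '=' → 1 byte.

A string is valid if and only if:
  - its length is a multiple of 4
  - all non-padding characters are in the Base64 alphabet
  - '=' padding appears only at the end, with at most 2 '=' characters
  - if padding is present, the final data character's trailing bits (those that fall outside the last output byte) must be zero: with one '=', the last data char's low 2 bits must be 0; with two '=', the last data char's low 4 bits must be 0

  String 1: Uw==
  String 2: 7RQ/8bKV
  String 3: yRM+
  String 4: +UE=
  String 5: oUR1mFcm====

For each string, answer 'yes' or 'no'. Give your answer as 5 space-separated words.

Answer: yes yes yes yes no

Derivation:
String 1: 'Uw==' → valid
String 2: '7RQ/8bKV' → valid
String 3: 'yRM+' → valid
String 4: '+UE=' → valid
String 5: 'oUR1mFcm====' → invalid (4 pad chars (max 2))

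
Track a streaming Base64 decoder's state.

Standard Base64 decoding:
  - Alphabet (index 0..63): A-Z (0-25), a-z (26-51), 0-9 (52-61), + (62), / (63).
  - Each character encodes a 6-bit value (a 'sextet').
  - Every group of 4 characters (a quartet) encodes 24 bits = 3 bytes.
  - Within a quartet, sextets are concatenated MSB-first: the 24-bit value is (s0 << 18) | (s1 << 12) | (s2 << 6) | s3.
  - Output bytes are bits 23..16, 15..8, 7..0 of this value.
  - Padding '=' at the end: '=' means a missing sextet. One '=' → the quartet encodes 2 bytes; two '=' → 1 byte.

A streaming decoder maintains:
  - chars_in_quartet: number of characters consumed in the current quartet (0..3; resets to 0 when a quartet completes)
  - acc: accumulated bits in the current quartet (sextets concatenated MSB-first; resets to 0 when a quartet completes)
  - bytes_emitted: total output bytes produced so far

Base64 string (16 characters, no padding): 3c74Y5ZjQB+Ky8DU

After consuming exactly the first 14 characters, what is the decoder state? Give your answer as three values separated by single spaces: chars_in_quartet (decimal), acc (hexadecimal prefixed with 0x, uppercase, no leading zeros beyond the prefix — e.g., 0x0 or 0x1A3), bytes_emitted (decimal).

After char 0 ('3'=55): chars_in_quartet=1 acc=0x37 bytes_emitted=0
After char 1 ('c'=28): chars_in_quartet=2 acc=0xDDC bytes_emitted=0
After char 2 ('7'=59): chars_in_quartet=3 acc=0x3773B bytes_emitted=0
After char 3 ('4'=56): chars_in_quartet=4 acc=0xDDCEF8 -> emit DD CE F8, reset; bytes_emitted=3
After char 4 ('Y'=24): chars_in_quartet=1 acc=0x18 bytes_emitted=3
After char 5 ('5'=57): chars_in_quartet=2 acc=0x639 bytes_emitted=3
After char 6 ('Z'=25): chars_in_quartet=3 acc=0x18E59 bytes_emitted=3
After char 7 ('j'=35): chars_in_quartet=4 acc=0x639663 -> emit 63 96 63, reset; bytes_emitted=6
After char 8 ('Q'=16): chars_in_quartet=1 acc=0x10 bytes_emitted=6
After char 9 ('B'=1): chars_in_quartet=2 acc=0x401 bytes_emitted=6
After char 10 ('+'=62): chars_in_quartet=3 acc=0x1007E bytes_emitted=6
After char 11 ('K'=10): chars_in_quartet=4 acc=0x401F8A -> emit 40 1F 8A, reset; bytes_emitted=9
After char 12 ('y'=50): chars_in_quartet=1 acc=0x32 bytes_emitted=9
After char 13 ('8'=60): chars_in_quartet=2 acc=0xCBC bytes_emitted=9

Answer: 2 0xCBC 9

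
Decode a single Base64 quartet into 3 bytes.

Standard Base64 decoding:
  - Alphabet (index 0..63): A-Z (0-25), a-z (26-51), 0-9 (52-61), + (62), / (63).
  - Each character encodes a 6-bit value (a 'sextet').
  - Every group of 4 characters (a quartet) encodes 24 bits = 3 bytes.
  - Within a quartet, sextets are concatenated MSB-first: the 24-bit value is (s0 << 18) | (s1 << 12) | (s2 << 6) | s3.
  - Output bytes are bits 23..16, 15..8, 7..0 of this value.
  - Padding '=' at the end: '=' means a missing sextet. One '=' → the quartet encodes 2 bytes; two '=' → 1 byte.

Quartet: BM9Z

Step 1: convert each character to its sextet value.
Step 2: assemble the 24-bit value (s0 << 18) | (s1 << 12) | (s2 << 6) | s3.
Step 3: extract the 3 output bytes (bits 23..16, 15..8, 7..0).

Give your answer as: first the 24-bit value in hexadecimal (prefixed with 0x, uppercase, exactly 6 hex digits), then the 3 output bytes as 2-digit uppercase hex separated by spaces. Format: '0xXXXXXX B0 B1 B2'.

Sextets: B=1, M=12, 9=61, Z=25
24-bit: (1<<18) | (12<<12) | (61<<6) | 25
      = 0x040000 | 0x00C000 | 0x000F40 | 0x000019
      = 0x04CF59
Bytes: (v>>16)&0xFF=04, (v>>8)&0xFF=CF, v&0xFF=59

Answer: 0x04CF59 04 CF 59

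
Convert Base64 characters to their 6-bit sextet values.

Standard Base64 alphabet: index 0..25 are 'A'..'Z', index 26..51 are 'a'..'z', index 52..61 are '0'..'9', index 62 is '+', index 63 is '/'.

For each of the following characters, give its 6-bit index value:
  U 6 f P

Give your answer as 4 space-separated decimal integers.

'U': A..Z range, ord('U') − ord('A') = 20
'6': 0..9 range, 52 + ord('6') − ord('0') = 58
'f': a..z range, 26 + ord('f') − ord('a') = 31
'P': A..Z range, ord('P') − ord('A') = 15

Answer: 20 58 31 15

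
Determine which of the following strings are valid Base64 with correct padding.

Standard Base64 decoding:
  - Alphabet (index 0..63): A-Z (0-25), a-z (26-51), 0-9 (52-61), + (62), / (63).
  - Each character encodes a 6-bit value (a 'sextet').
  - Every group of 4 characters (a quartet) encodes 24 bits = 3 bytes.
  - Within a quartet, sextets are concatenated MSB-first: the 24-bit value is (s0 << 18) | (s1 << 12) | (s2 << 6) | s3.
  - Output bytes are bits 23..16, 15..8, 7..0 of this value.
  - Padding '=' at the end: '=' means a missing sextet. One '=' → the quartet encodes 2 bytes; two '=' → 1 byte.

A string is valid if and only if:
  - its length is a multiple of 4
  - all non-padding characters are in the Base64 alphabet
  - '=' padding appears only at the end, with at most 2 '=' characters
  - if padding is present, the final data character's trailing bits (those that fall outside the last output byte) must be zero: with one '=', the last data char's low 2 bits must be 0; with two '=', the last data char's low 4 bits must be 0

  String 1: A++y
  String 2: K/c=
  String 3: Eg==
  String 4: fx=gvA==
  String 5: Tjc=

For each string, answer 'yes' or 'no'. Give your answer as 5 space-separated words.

String 1: 'A++y' → valid
String 2: 'K/c=' → valid
String 3: 'Eg==' → valid
String 4: 'fx=gvA==' → invalid (bad char(s): ['=']; '=' in middle)
String 5: 'Tjc=' → valid

Answer: yes yes yes no yes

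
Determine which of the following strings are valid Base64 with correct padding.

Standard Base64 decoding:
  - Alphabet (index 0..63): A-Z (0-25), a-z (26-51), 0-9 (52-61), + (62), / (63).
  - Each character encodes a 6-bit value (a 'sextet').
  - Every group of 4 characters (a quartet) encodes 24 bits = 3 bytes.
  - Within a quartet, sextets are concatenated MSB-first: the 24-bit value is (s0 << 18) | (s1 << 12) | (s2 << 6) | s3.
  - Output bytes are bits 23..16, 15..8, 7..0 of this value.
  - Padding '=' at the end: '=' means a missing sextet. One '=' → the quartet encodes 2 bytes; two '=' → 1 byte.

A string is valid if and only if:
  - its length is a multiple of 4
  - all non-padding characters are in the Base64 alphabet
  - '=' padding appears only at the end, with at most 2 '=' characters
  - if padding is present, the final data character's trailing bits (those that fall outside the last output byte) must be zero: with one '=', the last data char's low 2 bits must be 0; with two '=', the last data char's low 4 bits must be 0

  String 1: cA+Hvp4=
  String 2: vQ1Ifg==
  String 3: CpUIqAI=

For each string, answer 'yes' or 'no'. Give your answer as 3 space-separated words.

String 1: 'cA+Hvp4=' → valid
String 2: 'vQ1Ifg==' → valid
String 3: 'CpUIqAI=' → valid

Answer: yes yes yes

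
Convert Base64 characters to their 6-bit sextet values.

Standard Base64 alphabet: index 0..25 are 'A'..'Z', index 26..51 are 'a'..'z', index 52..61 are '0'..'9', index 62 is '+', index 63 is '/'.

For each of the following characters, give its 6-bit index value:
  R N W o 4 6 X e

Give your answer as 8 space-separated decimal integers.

'R': A..Z range, ord('R') − ord('A') = 17
'N': A..Z range, ord('N') − ord('A') = 13
'W': A..Z range, ord('W') − ord('A') = 22
'o': a..z range, 26 + ord('o') − ord('a') = 40
'4': 0..9 range, 52 + ord('4') − ord('0') = 56
'6': 0..9 range, 52 + ord('6') − ord('0') = 58
'X': A..Z range, ord('X') − ord('A') = 23
'e': a..z range, 26 + ord('e') − ord('a') = 30

Answer: 17 13 22 40 56 58 23 30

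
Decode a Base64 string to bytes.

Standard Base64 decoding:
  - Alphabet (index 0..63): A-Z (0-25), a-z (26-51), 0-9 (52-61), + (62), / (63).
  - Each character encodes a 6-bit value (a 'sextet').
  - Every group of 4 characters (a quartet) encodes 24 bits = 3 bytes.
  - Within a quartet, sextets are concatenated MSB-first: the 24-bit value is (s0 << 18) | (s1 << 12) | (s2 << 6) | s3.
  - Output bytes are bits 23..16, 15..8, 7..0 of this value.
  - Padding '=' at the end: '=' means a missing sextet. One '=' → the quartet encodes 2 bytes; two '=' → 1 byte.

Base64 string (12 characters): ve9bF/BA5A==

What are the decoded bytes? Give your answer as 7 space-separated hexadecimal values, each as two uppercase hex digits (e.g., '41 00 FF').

After char 0 ('v'=47): chars_in_quartet=1 acc=0x2F bytes_emitted=0
After char 1 ('e'=30): chars_in_quartet=2 acc=0xBDE bytes_emitted=0
After char 2 ('9'=61): chars_in_quartet=3 acc=0x2F7BD bytes_emitted=0
After char 3 ('b'=27): chars_in_quartet=4 acc=0xBDEF5B -> emit BD EF 5B, reset; bytes_emitted=3
After char 4 ('F'=5): chars_in_quartet=1 acc=0x5 bytes_emitted=3
After char 5 ('/'=63): chars_in_quartet=2 acc=0x17F bytes_emitted=3
After char 6 ('B'=1): chars_in_quartet=3 acc=0x5FC1 bytes_emitted=3
After char 7 ('A'=0): chars_in_quartet=4 acc=0x17F040 -> emit 17 F0 40, reset; bytes_emitted=6
After char 8 ('5'=57): chars_in_quartet=1 acc=0x39 bytes_emitted=6
After char 9 ('A'=0): chars_in_quartet=2 acc=0xE40 bytes_emitted=6
Padding '==': partial quartet acc=0xE40 -> emit E4; bytes_emitted=7

Answer: BD EF 5B 17 F0 40 E4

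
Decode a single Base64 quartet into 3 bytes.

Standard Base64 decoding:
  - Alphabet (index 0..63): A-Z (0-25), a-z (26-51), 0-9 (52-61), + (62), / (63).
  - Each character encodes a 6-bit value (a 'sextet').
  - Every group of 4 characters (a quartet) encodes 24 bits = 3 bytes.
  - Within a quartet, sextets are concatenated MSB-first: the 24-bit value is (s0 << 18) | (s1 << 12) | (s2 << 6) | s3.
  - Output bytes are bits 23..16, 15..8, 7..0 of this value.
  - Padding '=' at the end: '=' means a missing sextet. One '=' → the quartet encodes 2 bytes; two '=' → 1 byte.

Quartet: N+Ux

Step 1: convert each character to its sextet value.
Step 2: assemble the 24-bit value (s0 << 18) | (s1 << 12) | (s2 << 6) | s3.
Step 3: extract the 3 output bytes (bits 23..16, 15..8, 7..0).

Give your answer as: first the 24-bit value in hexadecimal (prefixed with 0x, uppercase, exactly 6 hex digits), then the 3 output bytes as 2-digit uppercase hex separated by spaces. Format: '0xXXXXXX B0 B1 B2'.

Sextets: N=13, +=62, U=20, x=49
24-bit: (13<<18) | (62<<12) | (20<<6) | 49
      = 0x340000 | 0x03E000 | 0x000500 | 0x000031
      = 0x37E531
Bytes: (v>>16)&0xFF=37, (v>>8)&0xFF=E5, v&0xFF=31

Answer: 0x37E531 37 E5 31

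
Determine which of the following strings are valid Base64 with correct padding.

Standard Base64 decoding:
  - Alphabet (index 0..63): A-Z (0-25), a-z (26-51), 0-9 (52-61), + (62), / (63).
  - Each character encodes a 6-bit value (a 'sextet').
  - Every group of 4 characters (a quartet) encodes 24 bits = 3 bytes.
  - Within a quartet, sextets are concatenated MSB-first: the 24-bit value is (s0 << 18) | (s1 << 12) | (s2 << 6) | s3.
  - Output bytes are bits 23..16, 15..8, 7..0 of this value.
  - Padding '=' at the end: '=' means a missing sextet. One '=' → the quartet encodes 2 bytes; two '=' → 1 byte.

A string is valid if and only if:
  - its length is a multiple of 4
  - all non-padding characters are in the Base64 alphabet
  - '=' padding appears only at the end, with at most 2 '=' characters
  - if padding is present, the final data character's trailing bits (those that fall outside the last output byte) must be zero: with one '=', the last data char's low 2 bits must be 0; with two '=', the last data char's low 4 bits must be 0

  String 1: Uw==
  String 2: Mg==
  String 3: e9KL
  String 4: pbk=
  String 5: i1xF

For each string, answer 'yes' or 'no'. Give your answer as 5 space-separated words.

Answer: yes yes yes yes yes

Derivation:
String 1: 'Uw==' → valid
String 2: 'Mg==' → valid
String 3: 'e9KL' → valid
String 4: 'pbk=' → valid
String 5: 'i1xF' → valid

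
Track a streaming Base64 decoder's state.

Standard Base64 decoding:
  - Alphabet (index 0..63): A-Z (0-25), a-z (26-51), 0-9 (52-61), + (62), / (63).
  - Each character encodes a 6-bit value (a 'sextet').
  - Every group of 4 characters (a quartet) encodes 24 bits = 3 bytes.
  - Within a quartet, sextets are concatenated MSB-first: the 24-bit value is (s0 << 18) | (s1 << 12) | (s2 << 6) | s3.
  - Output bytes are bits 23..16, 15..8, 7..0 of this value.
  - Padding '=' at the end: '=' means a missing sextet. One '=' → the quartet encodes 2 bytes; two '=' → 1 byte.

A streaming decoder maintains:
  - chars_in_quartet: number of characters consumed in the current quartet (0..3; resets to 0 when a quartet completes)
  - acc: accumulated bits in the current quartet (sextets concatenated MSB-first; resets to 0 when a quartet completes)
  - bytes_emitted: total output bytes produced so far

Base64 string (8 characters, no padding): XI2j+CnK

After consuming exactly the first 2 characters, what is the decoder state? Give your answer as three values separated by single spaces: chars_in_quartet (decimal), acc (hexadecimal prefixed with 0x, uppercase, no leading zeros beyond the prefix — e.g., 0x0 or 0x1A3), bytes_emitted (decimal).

After char 0 ('X'=23): chars_in_quartet=1 acc=0x17 bytes_emitted=0
After char 1 ('I'=8): chars_in_quartet=2 acc=0x5C8 bytes_emitted=0

Answer: 2 0x5C8 0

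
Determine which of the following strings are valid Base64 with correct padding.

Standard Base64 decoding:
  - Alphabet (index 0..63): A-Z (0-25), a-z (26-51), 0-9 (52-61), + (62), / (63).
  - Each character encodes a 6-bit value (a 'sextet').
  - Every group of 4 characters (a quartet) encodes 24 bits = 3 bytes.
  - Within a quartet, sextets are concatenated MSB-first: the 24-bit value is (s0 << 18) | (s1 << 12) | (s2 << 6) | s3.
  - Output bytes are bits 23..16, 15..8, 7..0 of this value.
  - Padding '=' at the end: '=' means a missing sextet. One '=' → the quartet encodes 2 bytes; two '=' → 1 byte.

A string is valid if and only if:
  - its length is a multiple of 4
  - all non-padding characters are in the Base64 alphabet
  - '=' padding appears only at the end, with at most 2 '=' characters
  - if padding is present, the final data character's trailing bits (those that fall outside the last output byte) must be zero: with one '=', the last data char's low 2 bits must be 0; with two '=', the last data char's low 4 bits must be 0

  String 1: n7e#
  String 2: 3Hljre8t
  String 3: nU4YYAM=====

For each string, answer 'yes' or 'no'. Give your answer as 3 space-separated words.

Answer: no yes no

Derivation:
String 1: 'n7e#' → invalid (bad char(s): ['#'])
String 2: '3Hljre8t' → valid
String 3: 'nU4YYAM=====' → invalid (5 pad chars (max 2))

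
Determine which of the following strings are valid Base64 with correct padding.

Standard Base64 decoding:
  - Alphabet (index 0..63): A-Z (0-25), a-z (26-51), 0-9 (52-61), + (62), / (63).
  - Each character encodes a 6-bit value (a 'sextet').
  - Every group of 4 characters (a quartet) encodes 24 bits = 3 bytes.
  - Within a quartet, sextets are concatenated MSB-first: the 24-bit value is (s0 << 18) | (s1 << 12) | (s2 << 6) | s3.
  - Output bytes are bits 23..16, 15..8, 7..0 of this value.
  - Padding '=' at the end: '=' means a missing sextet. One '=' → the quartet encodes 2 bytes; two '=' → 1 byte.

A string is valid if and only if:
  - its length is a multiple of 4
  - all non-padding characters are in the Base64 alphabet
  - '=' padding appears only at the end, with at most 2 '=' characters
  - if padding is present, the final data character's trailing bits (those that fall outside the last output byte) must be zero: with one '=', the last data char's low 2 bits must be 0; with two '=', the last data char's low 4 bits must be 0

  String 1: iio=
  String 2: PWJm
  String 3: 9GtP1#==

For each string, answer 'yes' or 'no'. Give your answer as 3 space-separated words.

String 1: 'iio=' → valid
String 2: 'PWJm' → valid
String 3: '9GtP1#==' → invalid (bad char(s): ['#'])

Answer: yes yes no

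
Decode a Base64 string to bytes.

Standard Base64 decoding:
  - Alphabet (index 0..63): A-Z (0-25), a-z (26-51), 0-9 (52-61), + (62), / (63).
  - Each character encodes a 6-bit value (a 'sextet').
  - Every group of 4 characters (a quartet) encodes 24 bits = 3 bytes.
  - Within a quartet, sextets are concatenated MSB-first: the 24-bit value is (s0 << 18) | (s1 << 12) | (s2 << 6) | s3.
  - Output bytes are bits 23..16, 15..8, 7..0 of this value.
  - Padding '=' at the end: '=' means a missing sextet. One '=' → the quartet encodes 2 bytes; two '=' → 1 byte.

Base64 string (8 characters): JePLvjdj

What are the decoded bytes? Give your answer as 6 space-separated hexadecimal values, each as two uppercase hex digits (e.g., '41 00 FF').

After char 0 ('J'=9): chars_in_quartet=1 acc=0x9 bytes_emitted=0
After char 1 ('e'=30): chars_in_quartet=2 acc=0x25E bytes_emitted=0
After char 2 ('P'=15): chars_in_quartet=3 acc=0x978F bytes_emitted=0
After char 3 ('L'=11): chars_in_quartet=4 acc=0x25E3CB -> emit 25 E3 CB, reset; bytes_emitted=3
After char 4 ('v'=47): chars_in_quartet=1 acc=0x2F bytes_emitted=3
After char 5 ('j'=35): chars_in_quartet=2 acc=0xBE3 bytes_emitted=3
After char 6 ('d'=29): chars_in_quartet=3 acc=0x2F8DD bytes_emitted=3
After char 7 ('j'=35): chars_in_quartet=4 acc=0xBE3763 -> emit BE 37 63, reset; bytes_emitted=6

Answer: 25 E3 CB BE 37 63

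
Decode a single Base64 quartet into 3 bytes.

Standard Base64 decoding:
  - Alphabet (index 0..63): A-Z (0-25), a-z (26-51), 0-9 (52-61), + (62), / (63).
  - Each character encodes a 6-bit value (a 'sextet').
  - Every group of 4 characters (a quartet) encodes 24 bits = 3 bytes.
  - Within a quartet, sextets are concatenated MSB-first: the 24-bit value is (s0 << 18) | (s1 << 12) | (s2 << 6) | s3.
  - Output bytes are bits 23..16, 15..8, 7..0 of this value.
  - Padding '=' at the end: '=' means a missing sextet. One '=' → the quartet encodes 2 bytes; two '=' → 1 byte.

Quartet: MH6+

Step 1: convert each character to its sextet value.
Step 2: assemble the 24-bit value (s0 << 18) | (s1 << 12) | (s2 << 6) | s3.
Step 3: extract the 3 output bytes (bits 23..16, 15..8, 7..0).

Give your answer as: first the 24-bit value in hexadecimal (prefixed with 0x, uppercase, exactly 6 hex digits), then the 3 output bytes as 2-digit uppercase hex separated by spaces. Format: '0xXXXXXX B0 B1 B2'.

Sextets: M=12, H=7, 6=58, +=62
24-bit: (12<<18) | (7<<12) | (58<<6) | 62
      = 0x300000 | 0x007000 | 0x000E80 | 0x00003E
      = 0x307EBE
Bytes: (v>>16)&0xFF=30, (v>>8)&0xFF=7E, v&0xFF=BE

Answer: 0x307EBE 30 7E BE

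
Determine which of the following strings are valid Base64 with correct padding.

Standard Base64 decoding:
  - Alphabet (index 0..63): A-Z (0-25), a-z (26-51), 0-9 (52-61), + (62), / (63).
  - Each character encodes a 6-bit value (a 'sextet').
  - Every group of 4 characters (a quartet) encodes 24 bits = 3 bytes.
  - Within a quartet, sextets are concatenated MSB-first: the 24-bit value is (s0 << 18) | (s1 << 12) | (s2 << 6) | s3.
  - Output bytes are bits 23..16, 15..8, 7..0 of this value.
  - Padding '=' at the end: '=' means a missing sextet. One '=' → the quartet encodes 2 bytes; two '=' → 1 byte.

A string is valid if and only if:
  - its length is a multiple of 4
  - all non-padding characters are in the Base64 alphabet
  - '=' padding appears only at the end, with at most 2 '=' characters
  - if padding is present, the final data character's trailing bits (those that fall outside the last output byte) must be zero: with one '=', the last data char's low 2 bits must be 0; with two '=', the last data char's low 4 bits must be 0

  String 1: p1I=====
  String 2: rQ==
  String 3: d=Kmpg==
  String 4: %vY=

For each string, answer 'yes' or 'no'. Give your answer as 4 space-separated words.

Answer: no yes no no

Derivation:
String 1: 'p1I=====' → invalid (5 pad chars (max 2))
String 2: 'rQ==' → valid
String 3: 'd=Kmpg==' → invalid (bad char(s): ['=']; '=' in middle)
String 4: '%vY=' → invalid (bad char(s): ['%'])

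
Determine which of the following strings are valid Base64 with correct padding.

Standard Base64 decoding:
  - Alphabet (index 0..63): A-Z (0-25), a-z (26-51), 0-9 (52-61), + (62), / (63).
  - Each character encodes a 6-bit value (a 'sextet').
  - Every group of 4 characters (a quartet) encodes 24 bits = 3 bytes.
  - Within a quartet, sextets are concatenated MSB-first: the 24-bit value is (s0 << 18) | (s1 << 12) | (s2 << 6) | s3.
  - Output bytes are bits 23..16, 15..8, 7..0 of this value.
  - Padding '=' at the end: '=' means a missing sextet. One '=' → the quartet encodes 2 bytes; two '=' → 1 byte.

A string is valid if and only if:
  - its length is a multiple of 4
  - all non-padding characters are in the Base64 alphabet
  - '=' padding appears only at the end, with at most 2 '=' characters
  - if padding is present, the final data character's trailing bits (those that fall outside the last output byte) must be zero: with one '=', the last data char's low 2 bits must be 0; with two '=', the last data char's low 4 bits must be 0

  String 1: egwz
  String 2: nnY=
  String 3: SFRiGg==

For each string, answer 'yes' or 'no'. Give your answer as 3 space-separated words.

Answer: yes yes yes

Derivation:
String 1: 'egwz' → valid
String 2: 'nnY=' → valid
String 3: 'SFRiGg==' → valid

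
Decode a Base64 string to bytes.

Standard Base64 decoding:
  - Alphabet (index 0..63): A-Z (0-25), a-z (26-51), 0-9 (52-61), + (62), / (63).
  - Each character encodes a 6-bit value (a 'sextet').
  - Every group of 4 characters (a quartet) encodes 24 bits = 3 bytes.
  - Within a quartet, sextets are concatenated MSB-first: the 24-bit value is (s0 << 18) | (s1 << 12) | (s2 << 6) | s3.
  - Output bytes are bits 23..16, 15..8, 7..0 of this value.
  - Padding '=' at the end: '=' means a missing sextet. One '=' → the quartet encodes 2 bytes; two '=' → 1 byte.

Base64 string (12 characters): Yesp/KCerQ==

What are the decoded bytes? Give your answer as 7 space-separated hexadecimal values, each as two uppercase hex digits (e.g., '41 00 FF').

Answer: 61 EB 29 FC A0 9E AD

Derivation:
After char 0 ('Y'=24): chars_in_quartet=1 acc=0x18 bytes_emitted=0
After char 1 ('e'=30): chars_in_quartet=2 acc=0x61E bytes_emitted=0
After char 2 ('s'=44): chars_in_quartet=3 acc=0x187AC bytes_emitted=0
After char 3 ('p'=41): chars_in_quartet=4 acc=0x61EB29 -> emit 61 EB 29, reset; bytes_emitted=3
After char 4 ('/'=63): chars_in_quartet=1 acc=0x3F bytes_emitted=3
After char 5 ('K'=10): chars_in_quartet=2 acc=0xFCA bytes_emitted=3
After char 6 ('C'=2): chars_in_quartet=3 acc=0x3F282 bytes_emitted=3
After char 7 ('e'=30): chars_in_quartet=4 acc=0xFCA09E -> emit FC A0 9E, reset; bytes_emitted=6
After char 8 ('r'=43): chars_in_quartet=1 acc=0x2B bytes_emitted=6
After char 9 ('Q'=16): chars_in_quartet=2 acc=0xAD0 bytes_emitted=6
Padding '==': partial quartet acc=0xAD0 -> emit AD; bytes_emitted=7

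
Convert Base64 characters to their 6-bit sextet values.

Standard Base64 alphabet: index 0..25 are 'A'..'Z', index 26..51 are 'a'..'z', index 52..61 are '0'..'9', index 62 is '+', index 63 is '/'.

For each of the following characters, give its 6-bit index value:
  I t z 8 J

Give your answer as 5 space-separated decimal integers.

Answer: 8 45 51 60 9

Derivation:
'I': A..Z range, ord('I') − ord('A') = 8
't': a..z range, 26 + ord('t') − ord('a') = 45
'z': a..z range, 26 + ord('z') − ord('a') = 51
'8': 0..9 range, 52 + ord('8') − ord('0') = 60
'J': A..Z range, ord('J') − ord('A') = 9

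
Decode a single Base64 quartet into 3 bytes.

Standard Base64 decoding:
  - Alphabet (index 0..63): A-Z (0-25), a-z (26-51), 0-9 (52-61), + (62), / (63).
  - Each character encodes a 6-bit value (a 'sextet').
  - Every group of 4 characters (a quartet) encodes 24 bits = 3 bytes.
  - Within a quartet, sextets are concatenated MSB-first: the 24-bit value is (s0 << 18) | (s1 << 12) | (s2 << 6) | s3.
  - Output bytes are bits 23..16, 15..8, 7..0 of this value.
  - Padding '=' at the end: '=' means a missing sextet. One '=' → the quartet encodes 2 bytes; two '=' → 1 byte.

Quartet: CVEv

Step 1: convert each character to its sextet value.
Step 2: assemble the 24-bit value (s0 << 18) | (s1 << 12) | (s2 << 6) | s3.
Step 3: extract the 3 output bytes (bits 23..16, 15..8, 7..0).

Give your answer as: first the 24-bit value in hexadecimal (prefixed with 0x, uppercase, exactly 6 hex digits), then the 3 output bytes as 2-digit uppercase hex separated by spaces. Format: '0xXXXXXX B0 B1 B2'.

Answer: 0x09512F 09 51 2F

Derivation:
Sextets: C=2, V=21, E=4, v=47
24-bit: (2<<18) | (21<<12) | (4<<6) | 47
      = 0x080000 | 0x015000 | 0x000100 | 0x00002F
      = 0x09512F
Bytes: (v>>16)&0xFF=09, (v>>8)&0xFF=51, v&0xFF=2F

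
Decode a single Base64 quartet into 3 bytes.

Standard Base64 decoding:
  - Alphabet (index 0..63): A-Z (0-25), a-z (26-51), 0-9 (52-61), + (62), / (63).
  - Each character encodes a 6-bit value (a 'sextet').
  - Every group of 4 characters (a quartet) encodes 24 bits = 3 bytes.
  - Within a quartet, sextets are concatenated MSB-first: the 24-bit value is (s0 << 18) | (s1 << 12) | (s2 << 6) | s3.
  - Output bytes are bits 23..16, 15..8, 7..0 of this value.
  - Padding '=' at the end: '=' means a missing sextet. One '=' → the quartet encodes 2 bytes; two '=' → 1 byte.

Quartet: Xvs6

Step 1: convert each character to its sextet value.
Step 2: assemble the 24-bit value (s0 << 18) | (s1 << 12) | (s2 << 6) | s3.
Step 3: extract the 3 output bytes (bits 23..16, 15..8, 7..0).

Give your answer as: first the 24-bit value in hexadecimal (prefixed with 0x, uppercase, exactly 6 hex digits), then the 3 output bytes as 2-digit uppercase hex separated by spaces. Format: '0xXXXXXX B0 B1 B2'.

Answer: 0x5EFB3A 5E FB 3A

Derivation:
Sextets: X=23, v=47, s=44, 6=58
24-bit: (23<<18) | (47<<12) | (44<<6) | 58
      = 0x5C0000 | 0x02F000 | 0x000B00 | 0x00003A
      = 0x5EFB3A
Bytes: (v>>16)&0xFF=5E, (v>>8)&0xFF=FB, v&0xFF=3A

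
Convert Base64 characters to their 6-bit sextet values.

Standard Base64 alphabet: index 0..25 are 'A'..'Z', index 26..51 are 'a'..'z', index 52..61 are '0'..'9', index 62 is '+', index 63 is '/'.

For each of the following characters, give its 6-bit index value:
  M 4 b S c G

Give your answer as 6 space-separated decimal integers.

Answer: 12 56 27 18 28 6

Derivation:
'M': A..Z range, ord('M') − ord('A') = 12
'4': 0..9 range, 52 + ord('4') − ord('0') = 56
'b': a..z range, 26 + ord('b') − ord('a') = 27
'S': A..Z range, ord('S') − ord('A') = 18
'c': a..z range, 26 + ord('c') − ord('a') = 28
'G': A..Z range, ord('G') − ord('A') = 6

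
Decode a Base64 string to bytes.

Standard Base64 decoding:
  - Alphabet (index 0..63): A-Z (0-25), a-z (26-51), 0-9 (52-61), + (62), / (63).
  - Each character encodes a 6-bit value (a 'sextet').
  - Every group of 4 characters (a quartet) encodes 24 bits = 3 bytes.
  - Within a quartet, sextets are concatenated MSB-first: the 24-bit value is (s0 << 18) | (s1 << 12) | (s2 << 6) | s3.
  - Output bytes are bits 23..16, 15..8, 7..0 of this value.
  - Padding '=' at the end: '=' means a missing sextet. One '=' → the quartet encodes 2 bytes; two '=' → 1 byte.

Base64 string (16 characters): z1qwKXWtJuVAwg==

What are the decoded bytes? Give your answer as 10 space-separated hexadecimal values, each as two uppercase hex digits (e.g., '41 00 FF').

After char 0 ('z'=51): chars_in_quartet=1 acc=0x33 bytes_emitted=0
After char 1 ('1'=53): chars_in_quartet=2 acc=0xCF5 bytes_emitted=0
After char 2 ('q'=42): chars_in_quartet=3 acc=0x33D6A bytes_emitted=0
After char 3 ('w'=48): chars_in_quartet=4 acc=0xCF5AB0 -> emit CF 5A B0, reset; bytes_emitted=3
After char 4 ('K'=10): chars_in_quartet=1 acc=0xA bytes_emitted=3
After char 5 ('X'=23): chars_in_quartet=2 acc=0x297 bytes_emitted=3
After char 6 ('W'=22): chars_in_quartet=3 acc=0xA5D6 bytes_emitted=3
After char 7 ('t'=45): chars_in_quartet=4 acc=0x2975AD -> emit 29 75 AD, reset; bytes_emitted=6
After char 8 ('J'=9): chars_in_quartet=1 acc=0x9 bytes_emitted=6
After char 9 ('u'=46): chars_in_quartet=2 acc=0x26E bytes_emitted=6
After char 10 ('V'=21): chars_in_quartet=3 acc=0x9B95 bytes_emitted=6
After char 11 ('A'=0): chars_in_quartet=4 acc=0x26E540 -> emit 26 E5 40, reset; bytes_emitted=9
After char 12 ('w'=48): chars_in_quartet=1 acc=0x30 bytes_emitted=9
After char 13 ('g'=32): chars_in_quartet=2 acc=0xC20 bytes_emitted=9
Padding '==': partial quartet acc=0xC20 -> emit C2; bytes_emitted=10

Answer: CF 5A B0 29 75 AD 26 E5 40 C2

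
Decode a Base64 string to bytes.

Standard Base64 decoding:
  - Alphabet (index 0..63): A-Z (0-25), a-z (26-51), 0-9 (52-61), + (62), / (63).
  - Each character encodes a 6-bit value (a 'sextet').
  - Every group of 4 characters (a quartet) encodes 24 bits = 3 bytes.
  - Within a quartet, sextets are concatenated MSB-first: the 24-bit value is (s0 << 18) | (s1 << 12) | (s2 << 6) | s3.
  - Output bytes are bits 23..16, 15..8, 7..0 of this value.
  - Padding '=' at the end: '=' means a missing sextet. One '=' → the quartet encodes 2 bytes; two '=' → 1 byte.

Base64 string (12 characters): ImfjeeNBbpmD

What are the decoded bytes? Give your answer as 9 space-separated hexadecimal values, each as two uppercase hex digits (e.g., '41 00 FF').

After char 0 ('I'=8): chars_in_quartet=1 acc=0x8 bytes_emitted=0
After char 1 ('m'=38): chars_in_quartet=2 acc=0x226 bytes_emitted=0
After char 2 ('f'=31): chars_in_quartet=3 acc=0x899F bytes_emitted=0
After char 3 ('j'=35): chars_in_quartet=4 acc=0x2267E3 -> emit 22 67 E3, reset; bytes_emitted=3
After char 4 ('e'=30): chars_in_quartet=1 acc=0x1E bytes_emitted=3
After char 5 ('e'=30): chars_in_quartet=2 acc=0x79E bytes_emitted=3
After char 6 ('N'=13): chars_in_quartet=3 acc=0x1E78D bytes_emitted=3
After char 7 ('B'=1): chars_in_quartet=4 acc=0x79E341 -> emit 79 E3 41, reset; bytes_emitted=6
After char 8 ('b'=27): chars_in_quartet=1 acc=0x1B bytes_emitted=6
After char 9 ('p'=41): chars_in_quartet=2 acc=0x6E9 bytes_emitted=6
After char 10 ('m'=38): chars_in_quartet=3 acc=0x1BA66 bytes_emitted=6
After char 11 ('D'=3): chars_in_quartet=4 acc=0x6E9983 -> emit 6E 99 83, reset; bytes_emitted=9

Answer: 22 67 E3 79 E3 41 6E 99 83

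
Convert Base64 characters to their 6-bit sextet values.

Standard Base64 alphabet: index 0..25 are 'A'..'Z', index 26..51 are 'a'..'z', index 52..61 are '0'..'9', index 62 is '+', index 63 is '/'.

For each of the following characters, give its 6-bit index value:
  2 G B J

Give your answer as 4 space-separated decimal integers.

Answer: 54 6 1 9

Derivation:
'2': 0..9 range, 52 + ord('2') − ord('0') = 54
'G': A..Z range, ord('G') − ord('A') = 6
'B': A..Z range, ord('B') − ord('A') = 1
'J': A..Z range, ord('J') − ord('A') = 9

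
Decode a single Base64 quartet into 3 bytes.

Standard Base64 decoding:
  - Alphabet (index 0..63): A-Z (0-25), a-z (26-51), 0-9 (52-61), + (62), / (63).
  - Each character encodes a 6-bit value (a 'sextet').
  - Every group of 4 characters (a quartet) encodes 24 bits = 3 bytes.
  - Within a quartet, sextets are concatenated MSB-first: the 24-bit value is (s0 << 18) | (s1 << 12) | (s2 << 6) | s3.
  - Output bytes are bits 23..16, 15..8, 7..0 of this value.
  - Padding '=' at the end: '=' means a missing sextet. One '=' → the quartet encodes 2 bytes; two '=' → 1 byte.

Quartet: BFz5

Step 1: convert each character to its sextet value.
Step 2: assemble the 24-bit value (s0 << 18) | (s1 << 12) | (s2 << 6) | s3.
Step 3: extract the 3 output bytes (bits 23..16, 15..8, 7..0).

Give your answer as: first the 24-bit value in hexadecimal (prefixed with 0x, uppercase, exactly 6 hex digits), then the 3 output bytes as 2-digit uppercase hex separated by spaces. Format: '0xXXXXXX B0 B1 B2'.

Answer: 0x045CF9 04 5C F9

Derivation:
Sextets: B=1, F=5, z=51, 5=57
24-bit: (1<<18) | (5<<12) | (51<<6) | 57
      = 0x040000 | 0x005000 | 0x000CC0 | 0x000039
      = 0x045CF9
Bytes: (v>>16)&0xFF=04, (v>>8)&0xFF=5C, v&0xFF=F9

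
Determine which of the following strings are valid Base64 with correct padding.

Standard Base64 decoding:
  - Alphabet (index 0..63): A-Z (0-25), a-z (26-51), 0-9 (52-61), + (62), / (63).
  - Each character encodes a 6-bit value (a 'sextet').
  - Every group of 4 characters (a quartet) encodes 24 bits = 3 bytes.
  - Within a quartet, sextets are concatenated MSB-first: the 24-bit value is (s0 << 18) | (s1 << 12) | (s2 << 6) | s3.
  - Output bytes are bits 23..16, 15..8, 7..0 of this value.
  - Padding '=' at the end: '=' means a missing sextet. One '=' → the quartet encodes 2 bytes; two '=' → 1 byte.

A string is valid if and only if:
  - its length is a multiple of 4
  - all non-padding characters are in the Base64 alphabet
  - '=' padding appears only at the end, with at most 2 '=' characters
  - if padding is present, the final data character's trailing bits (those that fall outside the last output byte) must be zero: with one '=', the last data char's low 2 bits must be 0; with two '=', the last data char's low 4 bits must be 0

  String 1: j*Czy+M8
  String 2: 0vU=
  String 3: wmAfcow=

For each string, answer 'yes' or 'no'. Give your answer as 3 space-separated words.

String 1: 'j*Czy+M8' → invalid (bad char(s): ['*'])
String 2: '0vU=' → valid
String 3: 'wmAfcow=' → valid

Answer: no yes yes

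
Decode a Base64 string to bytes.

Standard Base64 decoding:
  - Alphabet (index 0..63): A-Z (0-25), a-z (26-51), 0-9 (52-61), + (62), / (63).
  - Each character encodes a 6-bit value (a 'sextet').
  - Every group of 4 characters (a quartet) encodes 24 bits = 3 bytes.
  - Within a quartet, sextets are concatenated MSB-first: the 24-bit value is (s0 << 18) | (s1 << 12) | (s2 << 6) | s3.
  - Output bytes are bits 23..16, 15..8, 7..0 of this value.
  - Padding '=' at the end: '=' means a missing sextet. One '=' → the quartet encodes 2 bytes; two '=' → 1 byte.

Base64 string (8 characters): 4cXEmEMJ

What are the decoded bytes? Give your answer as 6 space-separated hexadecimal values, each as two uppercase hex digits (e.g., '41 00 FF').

After char 0 ('4'=56): chars_in_quartet=1 acc=0x38 bytes_emitted=0
After char 1 ('c'=28): chars_in_quartet=2 acc=0xE1C bytes_emitted=0
After char 2 ('X'=23): chars_in_quartet=3 acc=0x38717 bytes_emitted=0
After char 3 ('E'=4): chars_in_quartet=4 acc=0xE1C5C4 -> emit E1 C5 C4, reset; bytes_emitted=3
After char 4 ('m'=38): chars_in_quartet=1 acc=0x26 bytes_emitted=3
After char 5 ('E'=4): chars_in_quartet=2 acc=0x984 bytes_emitted=3
After char 6 ('M'=12): chars_in_quartet=3 acc=0x2610C bytes_emitted=3
After char 7 ('J'=9): chars_in_quartet=4 acc=0x984309 -> emit 98 43 09, reset; bytes_emitted=6

Answer: E1 C5 C4 98 43 09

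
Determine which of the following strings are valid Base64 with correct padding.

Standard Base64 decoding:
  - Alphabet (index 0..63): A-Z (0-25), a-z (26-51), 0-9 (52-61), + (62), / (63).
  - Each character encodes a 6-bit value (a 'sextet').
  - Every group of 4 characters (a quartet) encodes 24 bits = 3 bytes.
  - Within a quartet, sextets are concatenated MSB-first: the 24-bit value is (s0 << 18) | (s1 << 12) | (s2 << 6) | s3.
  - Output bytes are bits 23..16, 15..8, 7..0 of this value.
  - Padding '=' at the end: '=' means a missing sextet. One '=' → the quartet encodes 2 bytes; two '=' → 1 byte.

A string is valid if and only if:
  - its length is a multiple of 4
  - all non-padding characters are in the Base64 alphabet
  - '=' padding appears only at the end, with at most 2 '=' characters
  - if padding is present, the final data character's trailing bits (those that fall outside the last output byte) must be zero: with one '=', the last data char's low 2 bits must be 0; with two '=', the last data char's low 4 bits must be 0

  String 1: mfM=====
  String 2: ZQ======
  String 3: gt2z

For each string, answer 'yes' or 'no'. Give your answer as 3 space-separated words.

Answer: no no yes

Derivation:
String 1: 'mfM=====' → invalid (5 pad chars (max 2))
String 2: 'ZQ======' → invalid (6 pad chars (max 2))
String 3: 'gt2z' → valid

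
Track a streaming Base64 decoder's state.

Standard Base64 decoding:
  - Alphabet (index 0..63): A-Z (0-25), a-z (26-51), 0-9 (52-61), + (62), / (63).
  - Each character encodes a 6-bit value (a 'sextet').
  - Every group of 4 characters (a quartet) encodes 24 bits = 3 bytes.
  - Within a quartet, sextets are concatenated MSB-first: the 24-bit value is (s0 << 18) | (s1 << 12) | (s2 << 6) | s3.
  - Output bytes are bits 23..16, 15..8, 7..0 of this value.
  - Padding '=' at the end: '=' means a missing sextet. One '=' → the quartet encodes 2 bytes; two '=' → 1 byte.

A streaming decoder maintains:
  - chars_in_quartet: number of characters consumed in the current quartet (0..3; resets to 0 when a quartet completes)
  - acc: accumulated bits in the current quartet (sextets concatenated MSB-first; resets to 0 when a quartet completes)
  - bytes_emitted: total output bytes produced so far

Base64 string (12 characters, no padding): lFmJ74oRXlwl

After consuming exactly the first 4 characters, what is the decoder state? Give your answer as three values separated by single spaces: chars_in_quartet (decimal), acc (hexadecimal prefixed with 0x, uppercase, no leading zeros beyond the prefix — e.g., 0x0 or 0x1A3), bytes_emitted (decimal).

Answer: 0 0x0 3

Derivation:
After char 0 ('l'=37): chars_in_quartet=1 acc=0x25 bytes_emitted=0
After char 1 ('F'=5): chars_in_quartet=2 acc=0x945 bytes_emitted=0
After char 2 ('m'=38): chars_in_quartet=3 acc=0x25166 bytes_emitted=0
After char 3 ('J'=9): chars_in_quartet=4 acc=0x945989 -> emit 94 59 89, reset; bytes_emitted=3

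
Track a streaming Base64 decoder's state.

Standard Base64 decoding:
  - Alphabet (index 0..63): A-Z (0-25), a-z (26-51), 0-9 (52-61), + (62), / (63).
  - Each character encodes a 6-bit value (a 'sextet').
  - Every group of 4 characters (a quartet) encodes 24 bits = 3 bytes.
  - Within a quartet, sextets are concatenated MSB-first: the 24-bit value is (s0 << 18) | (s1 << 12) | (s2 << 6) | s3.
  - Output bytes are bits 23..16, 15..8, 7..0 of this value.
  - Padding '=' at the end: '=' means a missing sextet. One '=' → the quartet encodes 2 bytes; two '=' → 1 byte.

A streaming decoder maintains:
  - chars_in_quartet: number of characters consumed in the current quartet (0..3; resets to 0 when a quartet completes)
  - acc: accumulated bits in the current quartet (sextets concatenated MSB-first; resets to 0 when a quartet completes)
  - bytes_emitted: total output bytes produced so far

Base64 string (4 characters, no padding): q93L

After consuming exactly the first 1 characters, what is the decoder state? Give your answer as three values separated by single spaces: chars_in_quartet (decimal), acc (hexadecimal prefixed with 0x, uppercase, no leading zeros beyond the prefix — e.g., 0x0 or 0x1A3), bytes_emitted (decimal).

Answer: 1 0x2A 0

Derivation:
After char 0 ('q'=42): chars_in_quartet=1 acc=0x2A bytes_emitted=0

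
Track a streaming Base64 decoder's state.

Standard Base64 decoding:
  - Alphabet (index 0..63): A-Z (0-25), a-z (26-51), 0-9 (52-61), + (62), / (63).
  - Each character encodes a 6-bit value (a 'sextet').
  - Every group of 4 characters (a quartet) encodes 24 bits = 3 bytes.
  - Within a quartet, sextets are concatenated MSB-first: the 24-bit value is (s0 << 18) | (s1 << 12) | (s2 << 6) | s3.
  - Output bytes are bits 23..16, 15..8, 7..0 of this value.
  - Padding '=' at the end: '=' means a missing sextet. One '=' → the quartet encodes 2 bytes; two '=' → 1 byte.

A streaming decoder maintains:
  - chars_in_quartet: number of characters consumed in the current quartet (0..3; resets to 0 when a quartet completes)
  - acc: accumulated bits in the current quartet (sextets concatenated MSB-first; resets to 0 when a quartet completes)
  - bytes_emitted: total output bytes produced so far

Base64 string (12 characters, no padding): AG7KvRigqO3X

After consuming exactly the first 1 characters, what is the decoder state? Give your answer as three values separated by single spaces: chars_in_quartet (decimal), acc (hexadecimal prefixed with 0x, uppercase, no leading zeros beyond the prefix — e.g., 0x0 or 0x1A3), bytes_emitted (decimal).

After char 0 ('A'=0): chars_in_quartet=1 acc=0x0 bytes_emitted=0

Answer: 1 0x0 0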